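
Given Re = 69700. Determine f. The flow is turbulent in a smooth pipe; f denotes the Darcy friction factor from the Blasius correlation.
Formula: f = \frac{0.316}{Re^{0.25}}
f = 0.316/69700^0.25 = 0.01945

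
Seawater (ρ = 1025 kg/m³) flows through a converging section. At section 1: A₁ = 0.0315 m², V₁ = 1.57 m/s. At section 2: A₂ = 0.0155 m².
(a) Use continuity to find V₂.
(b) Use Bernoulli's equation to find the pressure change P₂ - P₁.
(a) Continuity: A₁V₁=A₂V₂ -> V₂=A₁V₁/A₂=0.0315*1.57/0.0155=3.19 m/s
(b) Bernoulli: P₂-P₁=0.5*rho*(V₁^2-V₂^2)/1000=0.5*1025*(1.57^2-3.19^2)/1000=-3.952 kPa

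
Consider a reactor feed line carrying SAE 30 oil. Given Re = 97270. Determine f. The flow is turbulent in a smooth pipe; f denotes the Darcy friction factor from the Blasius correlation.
Formula: f = \frac{0.316}{Re^{0.25}}
f = 0.316/97270^0.25 = 0.01789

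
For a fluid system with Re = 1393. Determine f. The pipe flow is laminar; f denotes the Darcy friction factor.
Formula: f = \frac{64}{Re}
f = 64/1393 = 0.04594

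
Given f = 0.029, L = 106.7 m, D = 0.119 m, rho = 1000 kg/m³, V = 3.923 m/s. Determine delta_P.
Formula: \Delta P = f \frac{L}{D} \frac{\rho V^2}{2}
delta_P = 0.029·(106.7/0.119)·0.5·1000·3.923²/1000 = 200.1 kPa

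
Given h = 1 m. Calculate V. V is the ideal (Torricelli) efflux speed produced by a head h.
Formula: V = \sqrt{2 g h}
V = √(2·9.81·1) = 4.429 m/s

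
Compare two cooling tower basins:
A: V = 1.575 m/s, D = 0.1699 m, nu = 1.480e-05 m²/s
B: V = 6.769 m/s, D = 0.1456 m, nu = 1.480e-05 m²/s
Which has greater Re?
Re(A) = 18081, Re(B) = 66592. Answer: B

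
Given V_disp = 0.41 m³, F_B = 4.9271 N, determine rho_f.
Formula: F_B = \rho_f g V_{disp}
Substituting knowns: 4.9271 = rho_f·9.81·0.41
Solving for rho_f: rho_f = 4.9271/(9.81·0.41) = 1.225 kg/m³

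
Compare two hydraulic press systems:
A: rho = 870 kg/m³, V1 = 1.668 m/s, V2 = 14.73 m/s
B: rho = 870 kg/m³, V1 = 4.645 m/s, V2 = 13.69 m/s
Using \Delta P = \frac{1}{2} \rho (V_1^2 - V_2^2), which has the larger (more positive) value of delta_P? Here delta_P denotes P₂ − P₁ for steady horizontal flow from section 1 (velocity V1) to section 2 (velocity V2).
delta_P(A) = -93.17 kPa, delta_P(B) = -72.14 kPa. Answer: B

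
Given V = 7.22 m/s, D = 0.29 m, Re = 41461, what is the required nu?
Formula: Re = \frac{V D}{\nu}
Substituting knowns: 41461 = 7.22·0.29/nu
Solving for nu: nu = 7.22·0.29/41461 = 5.050e-05 m²/s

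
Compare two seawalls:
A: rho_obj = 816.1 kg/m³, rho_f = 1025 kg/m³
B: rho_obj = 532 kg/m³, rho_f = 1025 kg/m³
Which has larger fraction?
fraction(A) = 0.7962, fraction(B) = 0.519. Answer: A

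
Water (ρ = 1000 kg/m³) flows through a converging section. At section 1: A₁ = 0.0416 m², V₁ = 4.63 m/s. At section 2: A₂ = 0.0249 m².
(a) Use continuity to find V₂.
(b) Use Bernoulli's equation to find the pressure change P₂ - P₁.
(a) Continuity: A₁V₁=A₂V₂ -> V₂=A₁V₁/A₂=0.0416*4.63/0.0249=7.74 m/s
(b) Bernoulli: P₂-P₁=0.5*rho*(V₁^2-V₂^2)/1000=0.5*1000*(4.63^2-7.74^2)/1000=-19.24 kPa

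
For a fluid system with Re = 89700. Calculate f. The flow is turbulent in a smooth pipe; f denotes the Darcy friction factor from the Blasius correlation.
Formula: f = \frac{0.316}{Re^{0.25}}
f = 0.316/89700^0.25 = 0.01826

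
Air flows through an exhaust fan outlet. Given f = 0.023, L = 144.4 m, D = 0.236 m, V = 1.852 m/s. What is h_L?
Formula: h_L = f \frac{L}{D} \frac{V^2}{2g}
h_L = 0.023·(144.4/0.236)·1.852²/(2·9.81) = 2.46 m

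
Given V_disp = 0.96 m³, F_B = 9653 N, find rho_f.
Formula: F_B = \rho_f g V_{disp}
Substituting knowns: 9653 = rho_f·9.81·0.96
Solving for rho_f: rho_f = 9653/(9.81·0.96) = 1025 kg/m³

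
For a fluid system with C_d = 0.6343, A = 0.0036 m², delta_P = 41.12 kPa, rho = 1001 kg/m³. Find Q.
Formula: Q = C_d A \sqrt{\frac{2 \Delta P}{\rho}}
Q = 0.6343·0.0036·√(2·(41.12·1000)/1001)·1000 = 20.7 L/s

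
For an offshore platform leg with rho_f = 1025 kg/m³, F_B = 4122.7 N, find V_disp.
Formula: F_B = \rho_f g V_{disp}
Substituting knowns: 4122.7 = 1025·9.81·V_disp
Solving for V_disp: V_disp = 4122.7/(1025·9.81) = 0.41 m³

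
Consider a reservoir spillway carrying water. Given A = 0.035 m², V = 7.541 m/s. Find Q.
Formula: Q = A V
Q = 0.035·7.541·1000 = 263.9 L/s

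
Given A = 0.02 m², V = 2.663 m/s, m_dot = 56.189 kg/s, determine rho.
Formula: \dot{m} = \rho A V
Substituting knowns: 56.189 = rho·0.02·2.663
Solving for rho: rho = 56.189/(0.02·2.663) = 1055 kg/m³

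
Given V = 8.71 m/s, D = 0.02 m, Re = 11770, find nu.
Formula: Re = \frac{V D}{\nu}
Substituting knowns: 11770 = 8.71·0.02/nu
Solving for nu: nu = 8.71·0.02/11770 = 1.480e-05 m²/s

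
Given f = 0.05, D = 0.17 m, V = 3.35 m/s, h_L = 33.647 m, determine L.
Formula: h_L = f \frac{L}{D} \frac{V^2}{2g}
Substituting knowns: 33.647 = 0.05·(L/0.17)·3.35²/(2·9.81)
Solving for L: L = 33.647·2·9.81·0.17/(0.05·3.35²) = 200 m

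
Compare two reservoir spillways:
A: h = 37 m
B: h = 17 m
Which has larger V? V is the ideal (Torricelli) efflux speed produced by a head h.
V(A) = 26.94 m/s, V(B) = 18.26 m/s. Answer: A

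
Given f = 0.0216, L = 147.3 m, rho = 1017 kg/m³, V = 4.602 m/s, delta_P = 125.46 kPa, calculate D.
Formula: \Delta P = f \frac{L}{D} \frac{\rho V^2}{2}
Substituting knowns: 125.46 = 0.0216·(147.3/D)·0.5·1017·4.602²/1000
Solving for D: D = 0.0216·147.3·0.5·1017·4.602²/(125.46·1000) = 0.2731 m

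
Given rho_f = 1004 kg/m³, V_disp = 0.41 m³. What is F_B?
Formula: F_B = \rho_f g V_{disp}
F_B = 1004·9.81·0.41 = 4038 N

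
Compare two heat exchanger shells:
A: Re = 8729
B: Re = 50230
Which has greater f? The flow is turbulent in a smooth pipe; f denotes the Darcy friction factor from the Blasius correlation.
f(A) = 0.03269, f(B) = 0.02111. Answer: A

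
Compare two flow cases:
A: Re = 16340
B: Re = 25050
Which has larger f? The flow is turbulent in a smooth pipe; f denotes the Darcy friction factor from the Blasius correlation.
f(A) = 0.02795, f(B) = 0.02512. Answer: A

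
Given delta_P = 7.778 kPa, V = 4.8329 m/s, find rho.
Formula: V = \sqrt{\frac{2 \Delta P}{\rho}}
Substituting knowns: 4.8329 = √(2·(7.778·1000)/rho)
Solving for rho: rho = 2·(7.778·1000)/4.8329² = 666 kg/m³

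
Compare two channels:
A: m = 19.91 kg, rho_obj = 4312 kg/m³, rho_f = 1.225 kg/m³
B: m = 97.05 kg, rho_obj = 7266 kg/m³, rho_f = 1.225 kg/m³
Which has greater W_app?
W_app(A) = 195.3 N, W_app(B) = 951.9 N. Answer: B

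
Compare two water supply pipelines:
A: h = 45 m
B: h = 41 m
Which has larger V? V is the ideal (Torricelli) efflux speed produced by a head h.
V(A) = 29.71 m/s, V(B) = 28.36 m/s. Answer: A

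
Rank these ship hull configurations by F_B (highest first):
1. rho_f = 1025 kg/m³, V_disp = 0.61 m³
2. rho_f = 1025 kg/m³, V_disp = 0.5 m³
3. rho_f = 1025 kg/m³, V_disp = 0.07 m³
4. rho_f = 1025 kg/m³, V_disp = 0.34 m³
Case 1: F_B = 6134 N
Case 2: F_B = 5028 N
Case 3: F_B = 703.9 N
Case 4: F_B = 3419 N
Ranking (highest first): 1, 2, 4, 3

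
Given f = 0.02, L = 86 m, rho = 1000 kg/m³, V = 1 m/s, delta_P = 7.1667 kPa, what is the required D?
Formula: \Delta P = f \frac{L}{D} \frac{\rho V^2}{2}
Substituting knowns: 7.1667 = 0.02·(86/D)·0.5·1000·1²/1000
Solving for D: D = 0.02·86·0.5·1000·1²/(7.1667·1000) = 0.12 m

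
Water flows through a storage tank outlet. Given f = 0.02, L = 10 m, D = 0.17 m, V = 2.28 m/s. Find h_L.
Formula: h_L = f \frac{L}{D} \frac{V^2}{2g}
h_L = 0.02·(10/0.17)·2.28²/(2·9.81) = 0.3117 m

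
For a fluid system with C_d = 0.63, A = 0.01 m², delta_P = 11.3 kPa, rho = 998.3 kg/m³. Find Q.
Formula: Q = C_d A \sqrt{\frac{2 \Delta P}{\rho}}
Q = 0.63·0.01·√(2·(11.3·1000)/998.3)·1000 = 29.98 L/s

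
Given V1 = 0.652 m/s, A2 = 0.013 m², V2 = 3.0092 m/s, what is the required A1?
Formula: V_2 = \frac{A_1 V_1}{A_2}
Substituting knowns: 3.0092 = A1·0.652/0.013
Solving for A1: A1 = 3.0092·0.013/0.652 = 0.06 m²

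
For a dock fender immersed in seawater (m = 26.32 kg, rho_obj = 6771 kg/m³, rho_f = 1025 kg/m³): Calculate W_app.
Formula: W_{app} = mg\left(1 - \frac{\rho_f}{\rho_{obj}}\right)
W_app = 26.32·9.81·(1 − 1025/6771) = 219.1 N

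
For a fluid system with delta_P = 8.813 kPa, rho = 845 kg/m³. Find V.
Formula: V = \sqrt{\frac{2 \Delta P}{\rho}}
V = √(2·(8.813·1000)/845) = 4.567 m/s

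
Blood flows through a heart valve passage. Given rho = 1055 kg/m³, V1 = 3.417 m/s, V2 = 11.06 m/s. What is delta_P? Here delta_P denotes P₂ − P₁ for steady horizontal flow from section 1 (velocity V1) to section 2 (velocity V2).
Formula: \Delta P = \frac{1}{2} \rho (V_1^2 - V_2^2)
delta_P = 0.5·1055·(3.417² − 11.06²)/1000 = -58.37 kPa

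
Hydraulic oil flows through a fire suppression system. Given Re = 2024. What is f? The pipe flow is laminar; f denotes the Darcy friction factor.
Formula: f = \frac{64}{Re}
f = 64/2024 = 0.03162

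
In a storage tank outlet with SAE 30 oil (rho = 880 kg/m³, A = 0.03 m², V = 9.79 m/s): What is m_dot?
Formula: \dot{m} = \rho A V
m_dot = 880·0.03·9.79 = 258.5 kg/s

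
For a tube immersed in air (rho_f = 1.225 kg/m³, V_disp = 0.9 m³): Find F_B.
Formula: F_B = \rho_f g V_{disp}
F_B = 1.225·9.81·0.9 = 10.82 N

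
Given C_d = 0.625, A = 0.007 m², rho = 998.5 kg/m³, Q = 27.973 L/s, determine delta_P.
Formula: Q = C_d A \sqrt{\frac{2 \Delta P}{\rho}}
Substituting knowns: 27.973 = 0.625·0.007·√(2·(delta_P·1000)/998.5)·1000
Solving for delta_P: delta_P = ((27.973/1000)/(0.625·0.007))²·998.5/2/1000 = 20.41 kPa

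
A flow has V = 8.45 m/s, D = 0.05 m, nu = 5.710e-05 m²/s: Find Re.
Formula: Re = \frac{V D}{\nu}
Re = 8.45·0.05/5.710e-05 = 7399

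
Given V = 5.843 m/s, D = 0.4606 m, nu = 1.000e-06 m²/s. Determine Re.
Formula: Re = \frac{V D}{\nu}
Re = 5.843·0.4606/1.000e-06 = 2.691e+06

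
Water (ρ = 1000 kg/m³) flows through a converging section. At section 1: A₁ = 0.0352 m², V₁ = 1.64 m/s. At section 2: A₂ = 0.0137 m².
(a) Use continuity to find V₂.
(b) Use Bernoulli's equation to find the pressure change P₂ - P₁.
(a) Continuity: A₁V₁=A₂V₂ -> V₂=A₁V₁/A₂=0.0352*1.64/0.0137=4.21 m/s
(b) Bernoulli: P₂-P₁=0.5*rho*(V₁^2-V₂^2)/1000=0.5*1000*(1.64^2-4.21^2)/1000=-7.517 kPa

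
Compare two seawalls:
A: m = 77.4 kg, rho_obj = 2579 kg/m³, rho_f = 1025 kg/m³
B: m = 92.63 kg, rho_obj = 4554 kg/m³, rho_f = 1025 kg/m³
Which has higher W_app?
W_app(A) = 457.5 N, W_app(B) = 704.2 N. Answer: B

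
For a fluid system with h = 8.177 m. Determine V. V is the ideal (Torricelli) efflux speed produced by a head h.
Formula: V = \sqrt{2 g h}
V = √(2·9.81·8.177) = 12.67 m/s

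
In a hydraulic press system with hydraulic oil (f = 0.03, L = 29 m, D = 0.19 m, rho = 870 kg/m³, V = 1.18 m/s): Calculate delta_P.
Formula: \Delta P = f \frac{L}{D} \frac{\rho V^2}{2}
delta_P = 0.03·(29/0.19)·0.5·870·1.18²/1000 = 2.773 kPa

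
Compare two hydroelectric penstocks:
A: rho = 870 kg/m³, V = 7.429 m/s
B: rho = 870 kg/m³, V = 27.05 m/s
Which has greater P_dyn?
P_dyn(A) = 24.01 kPa, P_dyn(B) = 318.3 kPa. Answer: B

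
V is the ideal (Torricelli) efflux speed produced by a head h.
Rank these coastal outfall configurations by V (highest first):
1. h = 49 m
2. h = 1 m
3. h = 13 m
Case 1: V = 31.01 m/s
Case 2: V = 4.429 m/s
Case 3: V = 15.97 m/s
Ranking (highest first): 1, 3, 2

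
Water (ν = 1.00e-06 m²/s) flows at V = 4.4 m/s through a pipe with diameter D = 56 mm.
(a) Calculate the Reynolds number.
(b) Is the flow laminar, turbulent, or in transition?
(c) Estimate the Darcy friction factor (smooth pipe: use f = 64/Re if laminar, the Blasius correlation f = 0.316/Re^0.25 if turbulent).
(a) Re = V·D/ν = 4.4·0.056/1.00e-06 = 246400
(b) Flow regime: turbulent (Re > 4000)
(c) Friction factor: f = 0.316/Re^0.25 = 0.316/246400^0.25 = 0.01418 (Blasius is strictly valid for Re ≲ 1e5; used here as the smooth-pipe estimate the problem specifies)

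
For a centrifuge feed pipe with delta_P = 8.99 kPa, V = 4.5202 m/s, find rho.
Formula: V = \sqrt{\frac{2 \Delta P}{\rho}}
Substituting knowns: 4.5202 = √(2·(8.99·1000)/rho)
Solving for rho: rho = 2·(8.99·1000)/4.5202² = 880 kg/m³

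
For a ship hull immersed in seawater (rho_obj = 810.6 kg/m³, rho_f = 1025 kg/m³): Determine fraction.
Formula: f_{sub} = \frac{\rho_{obj}}{\rho_f}
fraction = 810.6/1025 = 0.7908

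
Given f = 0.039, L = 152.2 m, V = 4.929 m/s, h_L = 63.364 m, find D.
Formula: h_L = f \frac{L}{D} \frac{V^2}{2g}
Substituting knowns: 63.364 = 0.039·(152.2/D)·4.929²/(2·9.81)
Solving for D: D = 0.039·152.2·4.929²/(2·9.81·63.364) = 0.116 m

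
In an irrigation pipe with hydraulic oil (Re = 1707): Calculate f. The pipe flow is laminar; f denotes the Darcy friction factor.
Formula: f = \frac{64}{Re}
f = 64/1707 = 0.03749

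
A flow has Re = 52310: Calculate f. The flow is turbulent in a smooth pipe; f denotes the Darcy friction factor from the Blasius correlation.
Formula: f = \frac{0.316}{Re^{0.25}}
f = 0.316/52310^0.25 = 0.02089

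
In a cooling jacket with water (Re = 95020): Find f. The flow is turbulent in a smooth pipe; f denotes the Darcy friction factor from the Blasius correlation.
Formula: f = \frac{0.316}{Re^{0.25}}
f = 0.316/95020^0.25 = 0.018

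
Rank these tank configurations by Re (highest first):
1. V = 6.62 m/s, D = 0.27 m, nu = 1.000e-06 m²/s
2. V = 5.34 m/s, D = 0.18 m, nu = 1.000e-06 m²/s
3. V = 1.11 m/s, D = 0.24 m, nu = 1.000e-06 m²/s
Case 1: Re = 1.787e+06
Case 2: Re = 961200
Case 3: Re = 266400
Ranking (highest first): 1, 2, 3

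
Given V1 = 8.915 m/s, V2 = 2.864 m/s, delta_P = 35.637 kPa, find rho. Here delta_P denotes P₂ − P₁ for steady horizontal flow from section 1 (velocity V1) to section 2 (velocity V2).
Formula: \Delta P = \frac{1}{2} \rho (V_1^2 - V_2^2)
Substituting knowns: 35.637 = 0.5·rho·(8.915² − 2.864²)/1000
Solving for rho: rho = 2·(35.637·1000)/(8.915² − 2.864²) = 1000 kg/m³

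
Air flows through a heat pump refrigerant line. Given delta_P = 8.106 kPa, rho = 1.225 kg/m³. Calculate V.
Formula: V = \sqrt{\frac{2 \Delta P}{\rho}}
V = √(2·(8.106·1000)/1.225) = 115 m/s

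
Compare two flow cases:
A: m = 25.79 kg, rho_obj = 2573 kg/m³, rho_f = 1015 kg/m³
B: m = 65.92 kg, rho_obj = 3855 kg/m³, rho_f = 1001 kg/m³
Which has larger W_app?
W_app(A) = 153.2 N, W_app(B) = 478.8 N. Answer: B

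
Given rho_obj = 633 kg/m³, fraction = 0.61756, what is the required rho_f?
Formula: f_{sub} = \frac{\rho_{obj}}{\rho_f}
Substituting knowns: 0.61756 = 633/rho_f
Solving for rho_f: rho_f = 633/0.61756 = 1025 kg/m³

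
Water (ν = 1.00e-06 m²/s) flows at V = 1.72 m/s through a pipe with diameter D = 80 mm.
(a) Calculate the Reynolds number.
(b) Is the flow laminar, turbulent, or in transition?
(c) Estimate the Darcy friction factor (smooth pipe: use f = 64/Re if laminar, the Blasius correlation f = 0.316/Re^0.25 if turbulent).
(a) Re = V·D/ν = 1.72·0.08/1.00e-06 = 137600
(b) Flow regime: turbulent (Re > 4000)
(c) Friction factor: f = 0.316/Re^0.25 = 0.316/137600^0.25 = 0.01641 (Blasius is strictly valid for Re ≲ 1e5; used here as the smooth-pipe estimate the problem specifies)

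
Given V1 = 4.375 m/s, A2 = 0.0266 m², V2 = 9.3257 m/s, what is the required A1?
Formula: V_2 = \frac{A_1 V_1}{A_2}
Substituting knowns: 9.3257 = A1·4.375/0.0266
Solving for A1: A1 = 9.3257·0.0266/4.375 = 0.0567 m²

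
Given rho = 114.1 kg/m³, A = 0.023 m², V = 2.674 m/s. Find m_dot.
Formula: \dot{m} = \rho A V
m_dot = 114.1·0.023·2.674 = 7.017 kg/s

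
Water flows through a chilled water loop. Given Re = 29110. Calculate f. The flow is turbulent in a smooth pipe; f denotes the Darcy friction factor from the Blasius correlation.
Formula: f = \frac{0.316}{Re^{0.25}}
f = 0.316/29110^0.25 = 0.02419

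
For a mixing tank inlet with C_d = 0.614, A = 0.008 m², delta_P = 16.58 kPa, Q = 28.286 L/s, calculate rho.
Formula: Q = C_d A \sqrt{\frac{2 \Delta P}{\rho}}
Substituting knowns: 28.286 = 0.614·0.008·√(2·(16.58·1000)/rho)·1000
Solving for rho: rho = 2·(16.58·1000)/((28.286/1000)/(0.614·0.008))² = 1000 kg/m³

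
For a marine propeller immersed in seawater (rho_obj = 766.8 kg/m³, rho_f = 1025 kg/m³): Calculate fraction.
Formula: f_{sub} = \frac{\rho_{obj}}{\rho_f}
fraction = 766.8/1025 = 0.7481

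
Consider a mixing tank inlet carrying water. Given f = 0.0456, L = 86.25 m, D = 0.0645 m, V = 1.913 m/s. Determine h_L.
Formula: h_L = f \frac{L}{D} \frac{V^2}{2g}
h_L = 0.0456·(86.25/0.0645)·1.913²/(2·9.81) = 11.37 m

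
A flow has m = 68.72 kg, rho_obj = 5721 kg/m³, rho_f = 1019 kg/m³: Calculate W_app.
Formula: W_{app} = mg\left(1 - \frac{\rho_f}{\rho_{obj}}\right)
W_app = 68.72·9.81·(1 − 1019/5721) = 554.1 N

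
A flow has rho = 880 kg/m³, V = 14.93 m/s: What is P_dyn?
Formula: P_{dyn} = \frac{1}{2} \rho V^2
P_dyn = 0.5·880·14.93²/1000 = 98.08 kPa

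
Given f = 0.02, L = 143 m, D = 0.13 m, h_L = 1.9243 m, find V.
Formula: h_L = f \frac{L}{D} \frac{V^2}{2g}
Substituting knowns: 1.9243 = 0.02·(143/0.13)·V²/(2·9.81)
Solving for V: V = √(1.9243·2·9.81/(0.02·(143/0.13))) = 1.31 m/s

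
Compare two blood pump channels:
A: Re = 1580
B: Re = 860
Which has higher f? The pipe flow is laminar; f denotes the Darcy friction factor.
f(A) = 0.04051, f(B) = 0.07442. Answer: B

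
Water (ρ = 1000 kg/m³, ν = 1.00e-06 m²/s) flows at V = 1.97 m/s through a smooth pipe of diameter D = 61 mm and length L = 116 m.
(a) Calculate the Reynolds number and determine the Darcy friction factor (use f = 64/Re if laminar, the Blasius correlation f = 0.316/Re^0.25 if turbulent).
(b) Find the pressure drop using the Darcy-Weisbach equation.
(a) Re = V·D/ν = 1.97·0.061/1.00e-06 = 120170 → turbulent (Re > 4000); f = 0.316/Re^0.25 = 0.316/120170^0.25 = 0.016972 (Blasius is strictly valid for Re ≲ 1e5; used here as the smooth-pipe estimate the problem specifies)
(b) Darcy-Weisbach: ΔP = f·(L/D)·½ρV²/1000 = 0.016972·(116/0.061)·½·1000·1.97²/1000 = 62.63 kPa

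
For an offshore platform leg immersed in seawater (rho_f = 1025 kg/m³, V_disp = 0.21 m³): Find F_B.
Formula: F_B = \rho_f g V_{disp}
F_B = 1025·9.81·0.21 = 2112 N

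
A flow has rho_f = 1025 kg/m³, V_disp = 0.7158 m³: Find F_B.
Formula: F_B = \rho_f g V_{disp}
F_B = 1025·9.81·0.7158 = 7198 N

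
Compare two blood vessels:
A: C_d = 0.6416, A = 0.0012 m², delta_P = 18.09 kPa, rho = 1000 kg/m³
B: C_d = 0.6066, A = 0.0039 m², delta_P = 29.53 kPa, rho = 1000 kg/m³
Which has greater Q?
Q(A) = 4.631 L/s, Q(B) = 18.18 L/s. Answer: B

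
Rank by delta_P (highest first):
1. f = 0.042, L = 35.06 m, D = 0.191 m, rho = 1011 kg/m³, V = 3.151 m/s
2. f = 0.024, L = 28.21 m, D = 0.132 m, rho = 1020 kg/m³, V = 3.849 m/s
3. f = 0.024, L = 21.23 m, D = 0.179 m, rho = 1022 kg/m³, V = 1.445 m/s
Case 1: delta_P = 38.69 kPa
Case 2: delta_P = 38.75 kPa
Case 3: delta_P = 3.037 kPa
Ranking (highest first): 2, 1, 3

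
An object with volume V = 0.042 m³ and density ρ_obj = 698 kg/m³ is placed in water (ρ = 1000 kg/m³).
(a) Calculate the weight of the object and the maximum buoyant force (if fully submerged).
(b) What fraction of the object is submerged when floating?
(a) W=rho_obj*g*V=698*9.81*0.042=287.6 N; F_B(max)=rho*g*V=1000*9.81*0.042=412.0 N
(b) Floating fraction=rho_obj/rho=698/1000=0.698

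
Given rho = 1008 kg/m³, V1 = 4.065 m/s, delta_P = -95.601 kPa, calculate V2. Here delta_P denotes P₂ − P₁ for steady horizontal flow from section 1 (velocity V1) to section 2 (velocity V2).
Formula: \Delta P = \frac{1}{2} \rho (V_1^2 - V_2^2)
Substituting knowns: -95.601 = 0.5·1008·(4.065² − V2²)/1000
Solving for V2: V2 = √(4.065² − 2·(-95.601·1000)/1008) = 14.36 m/s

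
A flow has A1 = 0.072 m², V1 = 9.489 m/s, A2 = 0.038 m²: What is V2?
Formula: V_2 = \frac{A_1 V_1}{A_2}
V2 = 0.072·9.489/0.038 = 17.98 m/s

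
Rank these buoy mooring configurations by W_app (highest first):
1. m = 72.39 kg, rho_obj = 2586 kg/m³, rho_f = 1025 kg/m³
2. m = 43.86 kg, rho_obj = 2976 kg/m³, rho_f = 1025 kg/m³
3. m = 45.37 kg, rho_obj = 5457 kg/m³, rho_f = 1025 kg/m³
Case 1: W_app = 428.7 N
Case 2: W_app = 282.1 N
Case 3: W_app = 361.5 N
Ranking (highest first): 1, 3, 2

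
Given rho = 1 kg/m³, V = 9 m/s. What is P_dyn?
Formula: P_{dyn} = \frac{1}{2} \rho V^2
P_dyn = 0.5·1·9²/1000 = 0.0405 kPa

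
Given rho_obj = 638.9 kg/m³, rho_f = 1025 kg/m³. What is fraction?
Formula: f_{sub} = \frac{\rho_{obj}}{\rho_f}
fraction = 638.9/1025 = 0.6233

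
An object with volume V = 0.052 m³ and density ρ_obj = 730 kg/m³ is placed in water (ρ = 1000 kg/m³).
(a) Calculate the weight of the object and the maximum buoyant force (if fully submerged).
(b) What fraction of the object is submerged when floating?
(a) W=rho_obj*g*V=730*9.81*0.052=372.4 N; F_B(max)=rho*g*V=1000*9.81*0.052=510.1 N
(b) Floating fraction=rho_obj/rho=730/1000=0.730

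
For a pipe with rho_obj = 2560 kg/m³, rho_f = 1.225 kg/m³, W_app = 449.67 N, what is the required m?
Formula: W_{app} = mg\left(1 - \frac{\rho_f}{\rho_{obj}}\right)
Substituting knowns: 449.67 = m·9.81·(1 − 1.225/2560)
Solving for m: m = 449.67/(9.81·(1 − 1.225/2560)) = 45.86 kg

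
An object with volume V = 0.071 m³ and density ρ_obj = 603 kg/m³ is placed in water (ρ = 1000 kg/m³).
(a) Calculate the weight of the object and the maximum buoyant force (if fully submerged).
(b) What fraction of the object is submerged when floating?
(a) W=rho_obj*g*V=603*9.81*0.071=420.0 N; F_B(max)=rho*g*V=1000*9.81*0.071=696.5 N
(b) Floating fraction=rho_obj/rho=603/1000=0.603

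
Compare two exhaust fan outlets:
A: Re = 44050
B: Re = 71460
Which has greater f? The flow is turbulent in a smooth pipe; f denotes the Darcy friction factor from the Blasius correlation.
f(A) = 0.02181, f(B) = 0.01933. Answer: A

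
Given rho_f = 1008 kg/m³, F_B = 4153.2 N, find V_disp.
Formula: F_B = \rho_f g V_{disp}
Substituting knowns: 4153.2 = 1008·9.81·V_disp
Solving for V_disp: V_disp = 4153.2/(1008·9.81) = 0.42 m³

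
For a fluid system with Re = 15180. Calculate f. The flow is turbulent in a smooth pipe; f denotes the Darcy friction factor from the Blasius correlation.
Formula: f = \frac{0.316}{Re^{0.25}}
f = 0.316/15180^0.25 = 0.02847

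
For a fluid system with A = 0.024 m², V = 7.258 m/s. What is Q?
Formula: Q = A V
Q = 0.024·7.258·1000 = 174.2 L/s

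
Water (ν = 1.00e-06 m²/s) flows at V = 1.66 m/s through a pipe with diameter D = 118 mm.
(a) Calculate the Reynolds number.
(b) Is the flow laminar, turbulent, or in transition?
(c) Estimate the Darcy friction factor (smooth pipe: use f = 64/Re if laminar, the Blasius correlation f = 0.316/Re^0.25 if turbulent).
(a) Re = V·D/ν = 1.66·0.118/1.00e-06 = 195880
(b) Flow regime: turbulent (Re > 4000)
(c) Friction factor: f = 0.316/Re^0.25 = 0.316/195880^0.25 = 0.01502 (Blasius is strictly valid for Re ≲ 1e5; used here as the smooth-pipe estimate the problem specifies)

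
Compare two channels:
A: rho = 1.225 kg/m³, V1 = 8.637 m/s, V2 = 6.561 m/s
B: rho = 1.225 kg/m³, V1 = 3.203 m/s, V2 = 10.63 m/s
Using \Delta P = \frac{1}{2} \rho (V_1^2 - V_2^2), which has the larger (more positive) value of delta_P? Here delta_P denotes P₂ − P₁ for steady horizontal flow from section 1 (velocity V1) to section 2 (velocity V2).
delta_P(A) = 0.01933 kPa, delta_P(B) = -0.06293 kPa. Answer: A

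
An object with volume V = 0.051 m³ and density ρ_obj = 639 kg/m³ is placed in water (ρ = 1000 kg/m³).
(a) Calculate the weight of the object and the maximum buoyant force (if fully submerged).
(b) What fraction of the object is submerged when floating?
(a) W=rho_obj*g*V=639*9.81*0.051=319.7 N; F_B(max)=rho*g*V=1000*9.81*0.051=500.3 N
(b) Floating fraction=rho_obj/rho=639/1000=0.639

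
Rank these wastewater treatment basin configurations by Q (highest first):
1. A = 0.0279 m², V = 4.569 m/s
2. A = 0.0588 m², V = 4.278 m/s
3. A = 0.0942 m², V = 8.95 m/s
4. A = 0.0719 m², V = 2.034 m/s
Case 1: Q = 127.5 L/s
Case 2: Q = 251.5 L/s
Case 3: Q = 843.1 L/s
Case 4: Q = 146.2 L/s
Ranking (highest first): 3, 2, 4, 1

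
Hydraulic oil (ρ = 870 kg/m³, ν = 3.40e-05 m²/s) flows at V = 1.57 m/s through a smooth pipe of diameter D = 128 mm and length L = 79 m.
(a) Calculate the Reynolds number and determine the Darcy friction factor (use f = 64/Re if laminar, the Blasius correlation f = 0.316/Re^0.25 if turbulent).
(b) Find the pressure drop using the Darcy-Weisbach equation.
(a) Re = V·D/ν = 1.57·0.128/3.40e-05 = 5910.6 → turbulent (Re > 4000); f = 0.316/Re^0.25 = 0.316/5910.6^0.25 = 0.03604
(b) Darcy-Weisbach: ΔP = f·(L/D)·½ρV²/1000 = 0.03604·(79/0.128)·½·870·1.57²/1000 = 23.85 kPa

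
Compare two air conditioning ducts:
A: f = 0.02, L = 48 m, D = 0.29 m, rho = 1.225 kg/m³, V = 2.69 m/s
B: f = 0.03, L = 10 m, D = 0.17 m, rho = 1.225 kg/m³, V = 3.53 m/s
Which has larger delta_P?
delta_P(A) = 0.01467 kPa, delta_P(B) = 0.01347 kPa. Answer: A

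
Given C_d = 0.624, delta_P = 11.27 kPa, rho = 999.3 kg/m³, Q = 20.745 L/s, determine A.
Formula: Q = C_d A \sqrt{\frac{2 \Delta P}{\rho}}
Substituting knowns: 20.745 = 0.624·A·√(2·(11.27·1000)/999.3)·1000
Solving for A: A = (20.745/1000)/(0.624·√(2·(11.27·1000)/999.3)) = 0.007 m²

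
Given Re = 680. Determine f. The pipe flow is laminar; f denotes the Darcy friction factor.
Formula: f = \frac{64}{Re}
f = 64/680 = 0.09412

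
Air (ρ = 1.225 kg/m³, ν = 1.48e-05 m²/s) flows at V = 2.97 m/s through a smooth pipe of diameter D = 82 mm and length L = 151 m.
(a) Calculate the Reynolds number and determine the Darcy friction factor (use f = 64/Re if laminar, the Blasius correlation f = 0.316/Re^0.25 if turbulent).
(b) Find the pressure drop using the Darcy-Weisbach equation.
(a) Re = V·D/ν = 2.97·0.082/1.48e-05 = 16455 → turbulent (Re > 4000); f = 0.316/Re^0.25 = 0.316/16455^0.25 = 0.027901
(b) Darcy-Weisbach: ΔP = f·(L/D)·½ρV²/1000 = 0.027901·(151/0.082)·½·1.225·2.97²/1000 = 0.2776 kPa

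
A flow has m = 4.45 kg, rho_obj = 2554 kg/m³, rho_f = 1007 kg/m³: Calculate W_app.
Formula: W_{app} = mg\left(1 - \frac{\rho_f}{\rho_{obj}}\right)
W_app = 4.45·9.81·(1 − 1007/2554) = 26.44 N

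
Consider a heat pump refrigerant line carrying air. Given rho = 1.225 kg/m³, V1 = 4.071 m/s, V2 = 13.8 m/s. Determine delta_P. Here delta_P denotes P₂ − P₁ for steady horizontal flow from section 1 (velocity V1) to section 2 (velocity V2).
Formula: \Delta P = \frac{1}{2} \rho (V_1^2 - V_2^2)
delta_P = 0.5·1.225·(4.071² − 13.8²)/1000 = -0.1065 kPa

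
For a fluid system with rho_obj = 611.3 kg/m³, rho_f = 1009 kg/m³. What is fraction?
Formula: f_{sub} = \frac{\rho_{obj}}{\rho_f}
fraction = 611.3/1009 = 0.6058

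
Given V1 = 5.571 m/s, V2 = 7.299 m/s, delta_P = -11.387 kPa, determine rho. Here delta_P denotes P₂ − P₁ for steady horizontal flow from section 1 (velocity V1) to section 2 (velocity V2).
Formula: \Delta P = \frac{1}{2} \rho (V_1^2 - V_2^2)
Substituting knowns: -11.387 = 0.5·rho·(5.571² − 7.299²)/1000
Solving for rho: rho = 2·(-11.387·1000)/(5.571² − 7.299²) = 1024 kg/m³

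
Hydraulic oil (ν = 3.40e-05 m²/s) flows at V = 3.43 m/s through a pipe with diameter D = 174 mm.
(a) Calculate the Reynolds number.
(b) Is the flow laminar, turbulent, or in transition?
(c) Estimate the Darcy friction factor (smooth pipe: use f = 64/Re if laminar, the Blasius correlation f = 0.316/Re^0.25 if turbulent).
(a) Re = V·D/ν = 3.43·0.174/3.40e-05 = 17554
(b) Flow regime: turbulent (Re > 4000)
(c) Friction factor: f = 0.316/Re^0.25 = 0.316/17554^0.25 = 0.02745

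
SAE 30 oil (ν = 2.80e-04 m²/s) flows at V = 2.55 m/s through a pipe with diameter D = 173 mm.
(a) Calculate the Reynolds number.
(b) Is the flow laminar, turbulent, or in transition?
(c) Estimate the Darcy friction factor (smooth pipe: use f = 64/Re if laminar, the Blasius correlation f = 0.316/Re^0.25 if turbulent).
(a) Re = V·D/ν = 2.55·0.173/2.80e-04 = 1575.5
(b) Flow regime: laminar (Re < 2300)
(c) Friction factor: f = 64/Re = 64/1575.5 = 0.04062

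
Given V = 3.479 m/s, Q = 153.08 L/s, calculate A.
Formula: Q = A V
Substituting knowns: 153.08 = A·3.479·1000
Solving for A: A = (153.08/1000)/3.479 = 0.044 m²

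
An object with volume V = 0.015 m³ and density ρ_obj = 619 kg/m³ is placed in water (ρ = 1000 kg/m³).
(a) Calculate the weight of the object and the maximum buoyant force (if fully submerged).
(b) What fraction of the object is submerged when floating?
(a) W=rho_obj*g*V=619*9.81*0.015=91.1 N; F_B(max)=rho*g*V=1000*9.81*0.015=147.2 N
(b) Floating fraction=rho_obj/rho=619/1000=0.619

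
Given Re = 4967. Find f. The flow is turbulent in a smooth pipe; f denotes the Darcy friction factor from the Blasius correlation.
Formula: f = \frac{0.316}{Re^{0.25}}
f = 0.316/4967^0.25 = 0.03764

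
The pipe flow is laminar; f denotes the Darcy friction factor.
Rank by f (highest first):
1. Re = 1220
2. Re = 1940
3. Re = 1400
Case 1: f = 0.05246
Case 2: f = 0.03299
Case 3: f = 0.04571
Ranking (highest first): 1, 3, 2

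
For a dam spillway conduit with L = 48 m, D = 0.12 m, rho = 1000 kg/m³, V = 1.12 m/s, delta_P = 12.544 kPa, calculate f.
Formula: \Delta P = f \frac{L}{D} \frac{\rho V^2}{2}
Substituting knowns: 12.544 = f·(48/0.12)·0.5·1000·1.12²/1000
Solving for f: f = (12.544·1000)/((48/0.12)·0.5·1000·1.12²) = 0.05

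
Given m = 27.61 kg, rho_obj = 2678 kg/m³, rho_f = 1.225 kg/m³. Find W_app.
Formula: W_{app} = mg\left(1 - \frac{\rho_f}{\rho_{obj}}\right)
W_app = 27.61·9.81·(1 − 1.225/2678) = 270.7 N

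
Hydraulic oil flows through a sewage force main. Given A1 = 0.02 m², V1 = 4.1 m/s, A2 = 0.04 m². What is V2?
Formula: V_2 = \frac{A_1 V_1}{A_2}
V2 = 0.02·4.1/0.04 = 2.05 m/s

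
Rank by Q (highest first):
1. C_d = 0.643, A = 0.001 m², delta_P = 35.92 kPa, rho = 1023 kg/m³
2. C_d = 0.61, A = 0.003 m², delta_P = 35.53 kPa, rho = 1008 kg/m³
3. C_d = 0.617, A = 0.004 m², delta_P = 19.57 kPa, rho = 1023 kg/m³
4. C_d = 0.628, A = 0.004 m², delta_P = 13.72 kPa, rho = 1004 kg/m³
Case 1: Q = 5.388 L/s
Case 2: Q = 15.37 L/s
Case 3: Q = 15.27 L/s
Case 4: Q = 13.13 L/s
Ranking (highest first): 2, 3, 4, 1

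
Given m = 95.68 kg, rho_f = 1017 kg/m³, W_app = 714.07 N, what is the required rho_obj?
Formula: W_{app} = mg\left(1 - \frac{\rho_f}{\rho_{obj}}\right)
Substituting knowns: 714.07 = 95.68·9.81·(1 − 1017/rho_obj)
Solving for rho_obj: rho_obj = 1017/(1 − 714.07/(95.68·9.81)) = 4251 kg/m³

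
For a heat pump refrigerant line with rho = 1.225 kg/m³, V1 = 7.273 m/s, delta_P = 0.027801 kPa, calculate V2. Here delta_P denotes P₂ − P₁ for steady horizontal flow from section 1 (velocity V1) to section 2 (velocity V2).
Formula: \Delta P = \frac{1}{2} \rho (V_1^2 - V_2^2)
Substituting knowns: 0.027801 = 0.5·1.225·(7.273² − V2²)/1000
Solving for V2: V2 = √(7.273² − 2·(0.027801·1000)/1.225) = 2.74 m/s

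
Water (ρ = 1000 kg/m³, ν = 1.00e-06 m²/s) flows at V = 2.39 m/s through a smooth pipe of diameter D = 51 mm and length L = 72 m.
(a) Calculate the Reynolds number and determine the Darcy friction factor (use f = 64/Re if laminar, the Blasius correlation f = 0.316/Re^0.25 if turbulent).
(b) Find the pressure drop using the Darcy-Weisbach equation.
(a) Re = V·D/ν = 2.39·0.051/1.00e-06 = 121890 → turbulent (Re > 4000); f = 0.316/Re^0.25 = 0.316/121890^0.25 = 0.016912 (Blasius is strictly valid for Re ≲ 1e5; used here as the smooth-pipe estimate the problem specifies)
(b) Darcy-Weisbach: ΔP = f·(L/D)·½ρV²/1000 = 0.016912·(72/0.051)·½·1000·2.39²/1000 = 68.19 kPa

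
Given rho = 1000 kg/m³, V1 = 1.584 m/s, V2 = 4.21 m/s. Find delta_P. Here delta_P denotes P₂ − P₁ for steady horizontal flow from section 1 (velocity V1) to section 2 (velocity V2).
Formula: \Delta P = \frac{1}{2} \rho (V_1^2 - V_2^2)
delta_P = 0.5·1000·(1.584² − 4.21²)/1000 = -7.608 kPa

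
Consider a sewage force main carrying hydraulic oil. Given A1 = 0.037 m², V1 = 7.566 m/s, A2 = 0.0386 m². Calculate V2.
Formula: V_2 = \frac{A_1 V_1}{A_2}
V2 = 0.037·7.566/0.0386 = 7.252 m/s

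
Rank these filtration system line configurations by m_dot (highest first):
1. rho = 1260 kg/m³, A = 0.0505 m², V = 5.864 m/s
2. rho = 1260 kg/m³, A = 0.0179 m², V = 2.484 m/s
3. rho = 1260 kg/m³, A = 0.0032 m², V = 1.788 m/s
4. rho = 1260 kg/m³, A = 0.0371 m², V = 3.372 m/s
Case 1: m_dot = 373.1 kg/s
Case 2: m_dot = 56.02 kg/s
Case 3: m_dot = 7.209 kg/s
Case 4: m_dot = 157.6 kg/s
Ranking (highest first): 1, 4, 2, 3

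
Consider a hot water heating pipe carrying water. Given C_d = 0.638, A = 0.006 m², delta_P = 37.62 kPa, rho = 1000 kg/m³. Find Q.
Formula: Q = C_d A \sqrt{\frac{2 \Delta P}{\rho}}
Q = 0.638·0.006·√(2·(37.62·1000)/1000)·1000 = 33.2 L/s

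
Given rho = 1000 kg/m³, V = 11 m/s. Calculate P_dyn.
Formula: P_{dyn} = \frac{1}{2} \rho V^2
P_dyn = 0.5·1000·11²/1000 = 60.5 kPa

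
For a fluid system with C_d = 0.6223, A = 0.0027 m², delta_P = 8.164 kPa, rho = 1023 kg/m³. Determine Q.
Formula: Q = C_d A \sqrt{\frac{2 \Delta P}{\rho}}
Q = 0.6223·0.0027·√(2·(8.164·1000)/1023)·1000 = 6.713 L/s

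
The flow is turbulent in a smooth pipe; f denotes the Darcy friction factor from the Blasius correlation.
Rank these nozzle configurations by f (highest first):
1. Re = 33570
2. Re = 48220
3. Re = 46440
Case 1: f = 0.02335
Case 2: f = 0.02132
Case 3: f = 0.02153
Ranking (highest first): 1, 3, 2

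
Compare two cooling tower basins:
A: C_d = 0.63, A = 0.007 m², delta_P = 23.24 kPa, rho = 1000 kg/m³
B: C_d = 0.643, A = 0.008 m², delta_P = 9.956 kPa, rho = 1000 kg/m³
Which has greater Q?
Q(A) = 30.07 L/s, Q(B) = 22.95 L/s. Answer: A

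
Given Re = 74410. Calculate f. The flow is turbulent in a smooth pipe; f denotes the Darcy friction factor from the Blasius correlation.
Formula: f = \frac{0.316}{Re^{0.25}}
f = 0.316/74410^0.25 = 0.01913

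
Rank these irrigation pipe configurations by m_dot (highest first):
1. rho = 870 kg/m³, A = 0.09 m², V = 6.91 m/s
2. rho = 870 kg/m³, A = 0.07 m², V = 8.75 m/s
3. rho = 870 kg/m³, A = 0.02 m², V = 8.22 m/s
Case 1: m_dot = 541.1 kg/s
Case 2: m_dot = 532.9 kg/s
Case 3: m_dot = 143 kg/s
Ranking (highest first): 1, 2, 3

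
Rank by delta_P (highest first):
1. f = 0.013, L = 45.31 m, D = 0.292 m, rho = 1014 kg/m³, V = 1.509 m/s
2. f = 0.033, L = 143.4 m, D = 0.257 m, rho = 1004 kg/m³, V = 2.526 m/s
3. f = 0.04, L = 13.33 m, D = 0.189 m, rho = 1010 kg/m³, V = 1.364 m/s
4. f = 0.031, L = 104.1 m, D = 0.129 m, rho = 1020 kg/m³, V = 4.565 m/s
Case 1: delta_P = 2.329 kPa
Case 2: delta_P = 58.98 kPa
Case 3: delta_P = 2.651 kPa
Case 4: delta_P = 265.9 kPa
Ranking (highest first): 4, 2, 3, 1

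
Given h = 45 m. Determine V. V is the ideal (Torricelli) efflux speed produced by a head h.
Formula: V = \sqrt{2 g h}
V = √(2·9.81·45) = 29.71 m/s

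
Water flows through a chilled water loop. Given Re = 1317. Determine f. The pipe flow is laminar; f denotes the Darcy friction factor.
Formula: f = \frac{64}{Re}
f = 64/1317 = 0.0486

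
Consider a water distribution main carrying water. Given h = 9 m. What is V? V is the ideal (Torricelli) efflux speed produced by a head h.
Formula: V = \sqrt{2 g h}
V = √(2·9.81·9) = 13.29 m/s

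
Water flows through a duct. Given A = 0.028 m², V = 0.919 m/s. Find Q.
Formula: Q = A V
Q = 0.028·0.919·1000 = 25.73 L/s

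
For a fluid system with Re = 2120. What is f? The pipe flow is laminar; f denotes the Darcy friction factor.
Formula: f = \frac{64}{Re}
f = 64/2120 = 0.03019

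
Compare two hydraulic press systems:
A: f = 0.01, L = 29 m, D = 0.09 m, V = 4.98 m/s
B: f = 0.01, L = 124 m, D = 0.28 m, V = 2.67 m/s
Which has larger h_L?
h_L(A) = 4.073 m, h_L(B) = 1.609 m. Answer: A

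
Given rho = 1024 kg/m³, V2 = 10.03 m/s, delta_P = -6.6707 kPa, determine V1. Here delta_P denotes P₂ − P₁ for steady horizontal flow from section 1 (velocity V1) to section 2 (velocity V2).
Formula: \Delta P = \frac{1}{2} \rho (V_1^2 - V_2^2)
Substituting knowns: -6.6707 = 0.5·1024·(V1² − 10.03²)/1000
Solving for V1: V1 = √(10.03² + 2·(-6.6707·1000)/1024) = 9.358 m/s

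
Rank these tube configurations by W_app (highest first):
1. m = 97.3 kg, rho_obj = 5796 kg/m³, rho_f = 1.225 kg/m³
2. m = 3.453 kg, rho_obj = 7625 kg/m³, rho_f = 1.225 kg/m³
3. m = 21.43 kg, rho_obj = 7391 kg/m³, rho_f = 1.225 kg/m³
Case 1: W_app = 954.3 N
Case 2: W_app = 33.87 N
Case 3: W_app = 210.2 N
Ranking (highest first): 1, 3, 2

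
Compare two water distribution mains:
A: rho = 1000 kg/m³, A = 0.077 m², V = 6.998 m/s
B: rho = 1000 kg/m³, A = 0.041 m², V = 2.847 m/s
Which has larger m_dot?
m_dot(A) = 538.8 kg/s, m_dot(B) = 116.7 kg/s. Answer: A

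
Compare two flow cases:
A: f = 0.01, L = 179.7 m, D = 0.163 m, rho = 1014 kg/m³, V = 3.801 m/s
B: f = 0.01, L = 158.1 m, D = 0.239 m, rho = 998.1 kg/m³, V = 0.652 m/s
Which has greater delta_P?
delta_P(A) = 80.75 kPa, delta_P(B) = 1.403 kPa. Answer: A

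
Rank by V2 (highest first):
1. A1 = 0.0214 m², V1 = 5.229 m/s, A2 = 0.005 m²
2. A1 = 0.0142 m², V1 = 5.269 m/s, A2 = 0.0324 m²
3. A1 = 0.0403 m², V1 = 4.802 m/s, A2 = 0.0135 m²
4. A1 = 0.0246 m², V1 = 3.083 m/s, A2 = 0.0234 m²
Case 1: V2 = 22.38 m/s
Case 2: V2 = 2.309 m/s
Case 3: V2 = 14.33 m/s
Case 4: V2 = 3.241 m/s
Ranking (highest first): 1, 3, 4, 2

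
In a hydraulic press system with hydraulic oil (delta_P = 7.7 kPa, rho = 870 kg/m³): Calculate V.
Formula: V = \sqrt{\frac{2 \Delta P}{\rho}}
V = √(2·(7.7·1000)/870) = 4.207 m/s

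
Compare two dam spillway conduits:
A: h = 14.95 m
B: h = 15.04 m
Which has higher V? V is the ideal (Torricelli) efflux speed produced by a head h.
V(A) = 17.13 m/s, V(B) = 17.18 m/s. Answer: B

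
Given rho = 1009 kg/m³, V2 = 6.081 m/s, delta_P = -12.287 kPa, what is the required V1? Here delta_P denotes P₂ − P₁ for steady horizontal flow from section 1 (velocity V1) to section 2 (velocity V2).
Formula: \Delta P = \frac{1}{2} \rho (V_1^2 - V_2^2)
Substituting knowns: -12.287 = 0.5·1009·(V1² − 6.081²)/1000
Solving for V1: V1 = √(6.081² + 2·(-12.287·1000)/1009) = 3.553 m/s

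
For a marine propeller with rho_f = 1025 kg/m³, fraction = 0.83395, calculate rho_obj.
Formula: f_{sub} = \frac{\rho_{obj}}{\rho_f}
Substituting knowns: 0.83395 = rho_obj/1025
Solving for rho_obj: rho_obj = 0.83395·1025 = 854.8 kg/m³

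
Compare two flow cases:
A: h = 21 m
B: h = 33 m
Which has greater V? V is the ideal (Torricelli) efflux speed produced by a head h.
V(A) = 20.3 m/s, V(B) = 25.45 m/s. Answer: B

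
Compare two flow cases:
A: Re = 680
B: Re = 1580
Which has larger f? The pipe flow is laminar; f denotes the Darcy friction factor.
f(A) = 0.09412, f(B) = 0.04051. Answer: A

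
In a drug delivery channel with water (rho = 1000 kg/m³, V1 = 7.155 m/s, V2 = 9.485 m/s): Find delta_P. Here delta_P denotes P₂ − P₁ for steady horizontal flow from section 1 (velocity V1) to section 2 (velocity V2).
Formula: \Delta P = \frac{1}{2} \rho (V_1^2 - V_2^2)
delta_P = 0.5·1000·(7.155² − 9.485²)/1000 = -19.39 kPa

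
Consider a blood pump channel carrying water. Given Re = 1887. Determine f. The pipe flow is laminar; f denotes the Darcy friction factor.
Formula: f = \frac{64}{Re}
f = 64/1887 = 0.03392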